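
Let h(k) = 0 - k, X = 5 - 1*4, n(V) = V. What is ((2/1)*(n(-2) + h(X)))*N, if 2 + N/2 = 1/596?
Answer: 3573/149 ≈ 23.980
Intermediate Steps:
X = 1 (X = 5 - 4 = 1)
h(k) = -k
N = -1191/298 (N = -4 + 2/596 = -4 + 2*(1/596) = -4 + 1/298 = -1191/298 ≈ -3.9966)
((2/1)*(n(-2) + h(X)))*N = ((2/1)*(-2 - 1*1))*(-1191/298) = ((2*1)*(-2 - 1))*(-1191/298) = (2*(-3))*(-1191/298) = -6*(-1191/298) = 3573/149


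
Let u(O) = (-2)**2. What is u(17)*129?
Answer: 516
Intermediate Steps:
u(O) = 4
u(17)*129 = 4*129 = 516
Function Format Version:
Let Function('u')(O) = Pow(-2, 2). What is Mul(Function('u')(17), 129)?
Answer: 516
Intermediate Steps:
Function('u')(O) = 4
Mul(Function('u')(17), 129) = Mul(4, 129) = 516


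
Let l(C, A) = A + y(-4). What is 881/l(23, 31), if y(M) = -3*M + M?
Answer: 881/39 ≈ 22.590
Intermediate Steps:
y(M) = -2*M
l(C, A) = 8 + A (l(C, A) = A - 2*(-4) = A + 8 = 8 + A)
881/l(23, 31) = 881/(8 + 31) = 881/39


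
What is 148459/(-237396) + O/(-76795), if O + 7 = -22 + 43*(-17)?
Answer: -2244097589/3646165164 ≈ -0.61547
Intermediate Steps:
O = -760 (O = -7 + (-22 + 43*(-17)) = -7 + (-22 - 731) = -7 - 753 = -760)
148459/(-237396) + O/(-76795) = 148459/(-237396) - 760/(-76795) = 148459*(-1/237396) - 760*(-1/76795) = -148459/237396 + 152/15359 = -2244097589/3646165164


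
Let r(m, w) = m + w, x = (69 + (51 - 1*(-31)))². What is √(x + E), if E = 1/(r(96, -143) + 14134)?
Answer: 6*√125686439746/14087 ≈ 151.00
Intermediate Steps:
x = 22801 (x = (69 + (51 + 31))² = (69 + 82)² = 151² = 22801)
E = 1/14087 (E = 1/((96 - 143) + 14134) = 1/(-47 + 14134) = 1/14087 ≈ 7.0987e-5)
√(x + E) = √(22801 + 1/14087) = √(321197688/14087) = 6*√125686439746/14087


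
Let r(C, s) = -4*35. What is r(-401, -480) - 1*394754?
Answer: -394894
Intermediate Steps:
r(C, s) = -140
r(-401, -480) - 1*394754 = -140 - 1*394754 = -140 - 394754 = -394894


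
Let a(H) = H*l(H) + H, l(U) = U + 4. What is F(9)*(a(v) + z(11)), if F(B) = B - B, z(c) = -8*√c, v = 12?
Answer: 0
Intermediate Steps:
F(B) = 0
l(U) = 4 + U
a(H) = H + H*(4 + H) (a(H) = H*(4 + H) + H = H + H*(4 + H))
F(9)*(a(v) + z(11)) = 0*(12*(5 + 12) - 8*√11) = 0*(12*17 - 8*√11) = 0*(204 - 8*√11) = 0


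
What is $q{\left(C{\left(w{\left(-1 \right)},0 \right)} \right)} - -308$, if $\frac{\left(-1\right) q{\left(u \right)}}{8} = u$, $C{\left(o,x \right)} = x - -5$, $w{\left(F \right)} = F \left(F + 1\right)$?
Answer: $268$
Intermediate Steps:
$w{\left(F \right)} = F \left(1 + F\right)$
$C{\left(o,x \right)} = 5 + x$ ($C{\left(o,x \right)} = x + 5 = 5 + x$)
$q{\left(u \right)} = - 8 u$
$q{\left(C{\left(w{\left(-1 \right)},0 \right)} \right)} - -308 = - 8 \left(5 + 0\right) - -308 = \left(-8\right) 5 + 308 = -40 + 308 = 268$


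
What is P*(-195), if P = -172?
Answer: 33540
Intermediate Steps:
P*(-195) = -172*(-195) = 33540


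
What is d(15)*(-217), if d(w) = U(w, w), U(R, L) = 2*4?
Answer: -1736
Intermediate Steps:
U(R, L) = 8
d(w) = 8
d(15)*(-217) = 8*(-217) = -1736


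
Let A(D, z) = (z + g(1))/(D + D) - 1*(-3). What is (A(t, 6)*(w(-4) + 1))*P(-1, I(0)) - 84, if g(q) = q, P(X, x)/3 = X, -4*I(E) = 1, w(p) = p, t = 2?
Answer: -165/4 ≈ -41.250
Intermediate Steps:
I(E) = -¼ (I(E) = -¼*1 = -¼)
P(X, x) = 3*X
A(D, z) = 3 + (1 + z)/(2*D) (A(D, z) = (z + 1)/(D + D) - 1*(-3) = (1 + z)/((2*D)) + 3 = (1 + z)*(1/(2*D)) + 3 = (1 + z)/(2*D) + 3 = 3 + (1 + z)/(2*D))
(A(t, 6)*(w(-4) + 1))*P(-1, I(0)) - 84 = (((½)*(1 + 6 + 6*2)/2)*(-4 + 1))*(3*(-1)) - 84 = (((½)*(½)*(1 + 6 + 12))*(-3))*(-3) - 84 = (((½)*(½)*19)*(-3))*(-3) - 84 = ((19/4)*(-3))*(-3) - 84 = -57/4*(-3) - 84 = 171/4 - 84 = -165/4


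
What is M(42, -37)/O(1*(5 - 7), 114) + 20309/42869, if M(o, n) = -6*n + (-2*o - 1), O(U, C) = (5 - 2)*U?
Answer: -5751199/257214 ≈ -22.360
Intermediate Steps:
O(U, C) = 3*U
M(o, n) = -1 - 6*n - 2*o (M(o, n) = -6*n + (-1 - 2*o) = -1 - 6*n - 2*o)
M(42, -37)/O(1*(5 - 7), 114) + 20309/42869 = (-1 - 6*(-37) - 2*42)/((3*(1*(5 - 7)))) + 20309/42869 = (-1 + 222 - 84)/((3*(1*(-2)))) + 20309*(1/42869) = 137/((3*(-2))) + 20309/42869 = 137/(-6) + 20309/42869 = 137*(-1/6) + 20309/42869 = -137/6 + 20309/42869 = -5751199/257214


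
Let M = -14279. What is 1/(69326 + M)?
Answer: 1/55047 ≈ 1.8166e-5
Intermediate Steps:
1/(69326 + M) = 1/(69326 - 14279) = 1/55047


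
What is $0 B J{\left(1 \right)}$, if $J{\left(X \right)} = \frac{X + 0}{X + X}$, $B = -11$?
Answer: $0$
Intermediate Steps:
$J{\left(X \right)} = \frac{1}{2}$ ($J{\left(X \right)} = \frac{X}{2 X} = X \frac{1}{2 X} = \frac{1}{2}$)
$0 B J{\left(1 \right)} = 0 \left(-11\right) \frac{1}{2} = 0 \cdot \frac{1}{2} = 0$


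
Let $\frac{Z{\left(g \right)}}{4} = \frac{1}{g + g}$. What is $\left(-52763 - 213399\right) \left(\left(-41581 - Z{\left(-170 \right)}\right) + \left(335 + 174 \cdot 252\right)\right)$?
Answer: $- \frac{58867315702}{85} \approx -6.9256 \cdot 10^{8}$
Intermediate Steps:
$Z{\left(g \right)} = \frac{2}{g}$ ($Z{\left(g \right)} = \frac{4}{g + g} = \frac{4}{2 g} = 4 \frac{1}{2 g} = \frac{2}{g}$)
$\left(-52763 - 213399\right) \left(\left(-41581 - Z{\left(-170 \right)}\right) + \left(335 + 174 \cdot 252\right)\right) = \left(-52763 - 213399\right) \left(\left(-41581 - \frac{2}{-170}\right) + \left(335 + 174 \cdot 252\right)\right) = - 266162 \left(\left(-41581 - 2 \left(- \frac{1}{170}\right)\right) + \left(335 + 43848\right)\right) = - 266162 \left(\left(-41581 - - \frac{1}{85}\right) + 44183\right) = - 266162 \left(\left(-41581 + \frac{1}{85}\right) + 44183\right) = - 266162 \left(- \frac{3534384}{85} + 44183\right) = \left(-266162\right) \frac{221171}{85} = - \frac{58867315702}{85}$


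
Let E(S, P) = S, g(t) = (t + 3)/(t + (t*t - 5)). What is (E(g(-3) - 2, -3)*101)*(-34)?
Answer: 6868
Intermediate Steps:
g(t) = (3 + t)/(-5 + t + t²) (g(t) = (3 + t)/(t + (t² - 5)) = (3 + t)/(t + (-5 + t²)) = (3 + t)/(-5 + t + t²))
(E(g(-3) - 2, -3)*101)*(-34) = (((3 - 3)/(-5 - 3 + (-3)²) - 2)*101)*(-34) = ((0/(-5 - 3 + 9) - 2)*101)*(-34) = ((0/1 - 2)*101)*(-34) = ((1*0 - 2)*101)*(-34) = ((0 - 2)*101)*(-34) = -2*101*(-34) = -202*(-34) = 6868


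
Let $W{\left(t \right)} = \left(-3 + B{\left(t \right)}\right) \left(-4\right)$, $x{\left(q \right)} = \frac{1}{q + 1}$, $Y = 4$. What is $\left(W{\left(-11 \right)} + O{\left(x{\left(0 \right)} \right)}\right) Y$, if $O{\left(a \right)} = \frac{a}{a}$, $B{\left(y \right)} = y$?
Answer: $228$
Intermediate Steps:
$x{\left(q \right)} = \frac{1}{1 + q}$
$W{\left(t \right)} = 12 - 4 t$ ($W{\left(t \right)} = \left(-3 + t\right) \left(-4\right) = 12 - 4 t$)
$O{\left(a \right)} = 1$
$\left(W{\left(-11 \right)} + O{\left(x{\left(0 \right)} \right)}\right) Y = \left(\left(12 - -44\right) + 1\right) 4 = \left(\left(12 + 44\right) + 1\right) 4 = \left(56 + 1\right) 4 = 57 \cdot 4 = 228$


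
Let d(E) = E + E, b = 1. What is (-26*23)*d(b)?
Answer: -1196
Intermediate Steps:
d(E) = 2*E
(-26*23)*d(b) = (-26*23)*(2*1) = -598*2 = -1196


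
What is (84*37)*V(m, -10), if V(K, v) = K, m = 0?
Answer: 0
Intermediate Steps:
(84*37)*V(m, -10) = (84*37)*0 = 3108*0 = 0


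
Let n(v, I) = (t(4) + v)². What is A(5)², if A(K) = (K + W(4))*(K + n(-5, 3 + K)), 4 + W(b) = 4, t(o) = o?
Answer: 900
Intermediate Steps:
W(b) = 0 (W(b) = -4 + 4 = 0)
n(v, I) = (4 + v)²
A(K) = K*(1 + K) (A(K) = (K + 0)*(K + (4 - 5)²) = K*(K + (-1)²) = K*(K + 1) = K*(1 + K))
A(5)² = (5*(1 + 5))² = (5*6)² = 30² = 900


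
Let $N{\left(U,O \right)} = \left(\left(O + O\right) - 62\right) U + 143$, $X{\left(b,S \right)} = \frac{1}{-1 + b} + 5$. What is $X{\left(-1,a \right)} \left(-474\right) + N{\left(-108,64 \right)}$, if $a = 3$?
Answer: $-9118$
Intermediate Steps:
$X{\left(b,S \right)} = 5 + \frac{1}{-1 + b}$
$N{\left(U,O \right)} = 143 + U \left(-62 + 2 O\right)$ ($N{\left(U,O \right)} = \left(2 O - 62\right) U + 143 = \left(-62 + 2 O\right) U + 143 = U \left(-62 + 2 O\right) + 143 = 143 + U \left(-62 + 2 O\right)$)
$X{\left(-1,a \right)} \left(-474\right) + N{\left(-108,64 \right)} = \frac{-4 + 5 \left(-1\right)}{-1 - 1} \left(-474\right) + \left(143 - -6696 + 2 \cdot 64 \left(-108\right)\right) = \frac{-4 - 5}{-2} \left(-474\right) + \left(143 + 6696 - 13824\right) = \left(- \frac{1}{2}\right) \left(-9\right) \left(-474\right) - 6985 = \frac{9}{2} \left(-474\right) - 6985 = -2133 - 6985 = -9118$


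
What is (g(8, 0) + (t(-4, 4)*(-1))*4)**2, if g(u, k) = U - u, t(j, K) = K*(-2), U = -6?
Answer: 324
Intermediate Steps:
t(j, K) = -2*K
g(u, k) = -6 - u
(g(8, 0) + (t(-4, 4)*(-1))*4)**2 = ((-6 - 1*8) + (-2*4*(-1))*4)**2 = ((-6 - 8) - 8*(-1)*4)**2 = (-14 + 8*4)**2 = (-14 + 32)**2 = 18**2 = 324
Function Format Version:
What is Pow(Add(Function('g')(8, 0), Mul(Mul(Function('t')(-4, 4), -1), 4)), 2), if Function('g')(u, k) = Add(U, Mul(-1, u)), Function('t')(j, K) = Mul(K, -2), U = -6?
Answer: 324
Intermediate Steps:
Function('t')(j, K) = Mul(-2, K)
Function('g')(u, k) = Add(-6, Mul(-1, u))
Pow(Add(Function('g')(8, 0), Mul(Mul(Function('t')(-4, 4), -1), 4)), 2) = Pow(Add(Add(-6, Mul(-1, 8)), Mul(Mul(Mul(-2, 4), -1), 4)), 2) = Pow(Add(Add(-6, -8), Mul(Mul(-8, -1), 4)), 2) = Pow(Add(-14, Mul(8, 4)), 2) = Pow(Add(-14, 32), 2) = Pow(18, 2) = 324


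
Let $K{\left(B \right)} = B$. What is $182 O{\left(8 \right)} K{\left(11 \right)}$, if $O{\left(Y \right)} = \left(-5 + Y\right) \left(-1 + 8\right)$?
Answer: $42042$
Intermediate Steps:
$O{\left(Y \right)} = -35 + 7 Y$ ($O{\left(Y \right)} = \left(-5 + Y\right) 7 = -35 + 7 Y$)
$182 O{\left(8 \right)} K{\left(11 \right)} = 182 \left(-35 + 7 \cdot 8\right) 11 = 182 \left(-35 + 56\right) 11 = 182 \cdot 21 \cdot 11 = 3822 \cdot 11 = 42042$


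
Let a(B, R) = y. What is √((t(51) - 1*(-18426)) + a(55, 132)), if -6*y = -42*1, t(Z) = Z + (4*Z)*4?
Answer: 10*√193 ≈ 138.92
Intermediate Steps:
t(Z) = 17*Z (t(Z) = Z + 16*Z = 17*Z)
y = 7 (y = -(-7) = -⅙*(-42) = 7)
a(B, R) = 7
√((t(51) - 1*(-18426)) + a(55, 132)) = √((17*51 - 1*(-18426)) + 7) = √((867 + 18426) + 7) = √(19293 + 7) = √19300 = 10*√193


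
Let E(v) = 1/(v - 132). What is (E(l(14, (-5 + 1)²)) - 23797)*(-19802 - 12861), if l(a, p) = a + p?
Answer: 79282736585/102 ≈ 7.7728e+8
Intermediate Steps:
E(v) = 1/(-132 + v)
(E(l(14, (-5 + 1)²)) - 23797)*(-19802 - 12861) = (1/(-132 + (14 + (-5 + 1)²)) - 23797)*(-19802 - 12861) = (1/(-132 + (14 + (-4)²)) - 23797)*(-32663) = (1/(-132 + (14 + 16)) - 23797)*(-32663) = (1/(-132 + 30) - 23797)*(-32663) = (1/(-102) - 23797)*(-32663) = (-1/102 - 23797)*(-32663) = -2427295/102*(-32663) = 79282736585/102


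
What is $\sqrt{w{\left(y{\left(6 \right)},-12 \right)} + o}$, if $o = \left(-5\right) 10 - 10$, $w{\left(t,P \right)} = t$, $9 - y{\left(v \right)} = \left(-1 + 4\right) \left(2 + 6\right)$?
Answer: $5 i \sqrt{3} \approx 8.6602 i$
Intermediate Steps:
$y{\left(v \right)} = -15$ ($y{\left(v \right)} = 9 - \left(-1 + 4\right) \left(2 + 6\right) = 9 - 3 \cdot 8 = 9 - 24 = -15$)
$o = -60$ ($o = -50 - 10 = -60$)
$\sqrt{w{\left(y{\left(6 \right)},-12 \right)} + o} = \sqrt{-15 - 60} = \sqrt{-75} = 5 i \sqrt{3}$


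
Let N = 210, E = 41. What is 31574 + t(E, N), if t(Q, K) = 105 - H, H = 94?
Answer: 31585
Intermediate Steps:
t(Q, K) = 11 (t(Q, K) = 105 - 1*94 = 105 - 94 = 11)
31574 + t(E, N) = 31574 + 11 = 31585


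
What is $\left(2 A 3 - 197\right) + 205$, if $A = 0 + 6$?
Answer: $44$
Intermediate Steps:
$A = 6$
$\left(2 A 3 - 197\right) + 205 = \left(2 \cdot 6 \cdot 3 - 197\right) + 205 = \left(12 \cdot 3 - 197\right) + 205 = \left(36 - 197\right) + 205 = -161 + 205 = 44$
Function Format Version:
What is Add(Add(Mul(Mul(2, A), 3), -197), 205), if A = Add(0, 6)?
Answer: 44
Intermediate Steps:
A = 6
Add(Add(Mul(Mul(2, A), 3), -197), 205) = Add(Add(Mul(Mul(2, 6), 3), -197), 205) = Add(Add(Mul(12, 3), -197), 205) = Add(Add(36, -197), 205) = Add(-161, 205) = 44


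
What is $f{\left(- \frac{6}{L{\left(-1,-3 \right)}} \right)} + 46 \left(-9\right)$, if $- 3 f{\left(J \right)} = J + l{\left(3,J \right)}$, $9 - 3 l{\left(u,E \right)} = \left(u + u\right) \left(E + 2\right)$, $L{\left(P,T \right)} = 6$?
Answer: $-414$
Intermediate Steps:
$l{\left(u,E \right)} = 3 - \frac{2 u \left(2 + E\right)}{3}$ ($l{\left(u,E \right)} = 3 - \frac{\left(u + u\right) \left(E + 2\right)}{3} = 3 - \frac{2 u \left(2 + E\right)}{3}$)
$f{\left(J \right)} = \frac{1}{3} + \frac{J}{3}$ ($f{\left(J \right)} = - \frac{J - \left(1 + \frac{2}{3} J 3\right)}{3} = - \frac{J - \left(1 + 2 J\right)}{3} = - \frac{-1 - J}{3} = \frac{1}{3} + \frac{J}{3}$)
$f{\left(- \frac{6}{L{\left(-1,-3 \right)}} \right)} + 46 \left(-9\right) = \left(\frac{1}{3} + \frac{\left(-6\right) \frac{1}{6}}{3}\right) + 46 \left(-9\right) = \left(\frac{1}{3} + \frac{\left(-6\right) \frac{1}{6}}{3}\right) - 414 = \left(\frac{1}{3} + \frac{1}{3} \left(-1\right)\right) - 414 = \left(\frac{1}{3} - \frac{1}{3}\right) - 414 = 0 - 414 = -414$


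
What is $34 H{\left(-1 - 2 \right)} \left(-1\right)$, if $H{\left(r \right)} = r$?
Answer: $102$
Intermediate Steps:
$34 H{\left(-1 - 2 \right)} \left(-1\right) = 34 \left(-1 - 2\right) \left(-1\right) = 34 \left(-3\right) \left(-1\right) = \left(-102\right) \left(-1\right) = 102$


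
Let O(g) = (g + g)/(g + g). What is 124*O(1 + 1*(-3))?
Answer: 124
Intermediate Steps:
O(g) = 1 (O(g) = (2*g)/((2*g)) = (2*g)*(1/(2*g)) = 1)
124*O(1 + 1*(-3)) = 124*1 = 124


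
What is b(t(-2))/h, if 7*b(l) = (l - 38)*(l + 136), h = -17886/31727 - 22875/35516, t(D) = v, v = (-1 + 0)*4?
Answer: 99159819616/151221589 ≈ 655.73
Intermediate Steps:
v = -4 (v = -1*4 = -4)
t(D) = -4
h = -1360994301/1126816132 (h = -17886*1/31727 - 22875*1/35516 = -17886/31727 - 22875/35516 = -1360994301/1126816132 ≈ -1.2078)
b(l) = (-38 + l)*(136 + l)/7 (b(l) = ((l - 38)*(l + 136))/7 = ((-38 + l)*(136 + l))/7 = (-38 + l)*(136 + l)/7)
b(t(-2))/h = (-5168/7 + 14*(-4) + (1/7)*(-4)**2)/(-1360994301/1126816132) = (-5168/7 - 56 + (1/7)*16)*(-1126816132/1360994301) = (-5168/7 - 56 + 16/7)*(-1126816132/1360994301) = -792*(-1126816132/1360994301) = 99159819616/151221589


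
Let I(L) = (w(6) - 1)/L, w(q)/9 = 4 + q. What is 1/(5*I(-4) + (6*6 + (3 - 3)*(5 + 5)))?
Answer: -4/301 ≈ -0.013289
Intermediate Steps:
w(q) = 36 + 9*q (w(q) = 9*(4 + q) = 36 + 9*q)
I(L) = 89/L (I(L) = ((36 + 9*6) - 1)/L = ((36 + 54) - 1)/L = (90 - 1)/L = 89/L)
1/(5*I(-4) + (6*6 + (3 - 3)*(5 + 5))) = 1/(5*(89/(-4)) + (6*6 + (3 - 3)*(5 + 5))) = 1/(5*(89*(-1/4)) + (36 + 0*10)) = 1/(5*(-89/4) + (36 + 0)) = 1/(-445/4 + 36) = 1/(-301/4) = -4/301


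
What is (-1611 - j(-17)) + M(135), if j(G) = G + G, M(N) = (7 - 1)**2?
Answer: -1541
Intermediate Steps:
M(N) = 36 (M(N) = 6**2 = 36)
j(G) = 2*G
(-1611 - j(-17)) + M(135) = (-1611 - 2*(-17)) + 36 = (-1611 - 1*(-34)) + 36 = (-1611 + 34) + 36 = -1577 + 36 = -1541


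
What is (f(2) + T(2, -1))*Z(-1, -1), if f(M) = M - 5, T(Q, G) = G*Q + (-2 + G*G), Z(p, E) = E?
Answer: 6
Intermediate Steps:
T(Q, G) = -2 + G**2 + G*Q (T(Q, G) = G*Q + (-2 + G**2) = -2 + G**2 + G*Q)
f(M) = -5 + M
(f(2) + T(2, -1))*Z(-1, -1) = ((-5 + 2) + (-2 + (-1)**2 - 1*2))*(-1) = (-3 + (-2 + 1 - 2))*(-1) = (-3 - 3)*(-1) = -6*(-1) = 6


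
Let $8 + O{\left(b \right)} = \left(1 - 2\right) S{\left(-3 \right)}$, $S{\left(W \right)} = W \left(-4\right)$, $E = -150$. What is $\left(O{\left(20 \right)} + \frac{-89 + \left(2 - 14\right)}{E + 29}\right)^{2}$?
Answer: $\frac{5377761}{14641} \approx 367.31$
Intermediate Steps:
$S{\left(W \right)} = - 4 W$
$O{\left(b \right)} = -20$ ($O{\left(b \right)} = -8 + \left(1 - 2\right) \left(\left(-4\right) \left(-3\right)\right) = -8 - 12 = -20$)
$\left(O{\left(20 \right)} + \frac{-89 + \left(2 - 14\right)}{E + 29}\right)^{2} = \left(-20 + \frac{-89 + \left(2 - 14\right)}{-150 + 29}\right)^{2} = \left(-20 + \frac{-89 + \left(2 - 14\right)}{-121}\right)^{2} = \left(-20 + \left(-89 - 12\right) \left(- \frac{1}{121}\right)\right)^{2} = \left(-20 - - \frac{101}{121}\right)^{2} = \left(-20 + \frac{101}{121}\right)^{2} = \left(- \frac{2319}{121}\right)^{2} = \frac{5377761}{14641}$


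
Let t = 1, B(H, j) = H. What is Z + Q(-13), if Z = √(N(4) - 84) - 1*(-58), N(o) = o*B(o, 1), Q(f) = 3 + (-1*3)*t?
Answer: 58 + 2*I*√17 ≈ 58.0 + 8.2462*I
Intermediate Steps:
Q(f) = 0 (Q(f) = 3 - 1*3*1 = 3 - 3*1 = 3 - 3 = 0)
N(o) = o² (N(o) = o*o = o²)
Z = 58 + 2*I*√17 (Z = √(4² - 84) - 1*(-58) = √(16 - 84) + 58 = √(-68) + 58 = 2*I*√17 + 58 = 58 + 2*I*√17 ≈ 58.0 + 8.2462*I)
Z + Q(-13) = (58 + 2*I*√17) + 0 = 58 + 2*I*√17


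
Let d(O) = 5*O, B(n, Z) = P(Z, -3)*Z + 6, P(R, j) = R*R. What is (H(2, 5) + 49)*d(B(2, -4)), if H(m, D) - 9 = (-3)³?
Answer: -8990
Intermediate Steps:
P(R, j) = R²
H(m, D) = -18 (H(m, D) = 9 + (-3)³ = 9 - 27 = -18)
B(n, Z) = 6 + Z³ (B(n, Z) = Z²*Z + 6 = Z³ + 6 = 6 + Z³)
(H(2, 5) + 49)*d(B(2, -4)) = (-18 + 49)*(5*(6 + (-4)³)) = 31*(5*(6 - 64)) = 31*(5*(-58)) = 31*(-290) = -8990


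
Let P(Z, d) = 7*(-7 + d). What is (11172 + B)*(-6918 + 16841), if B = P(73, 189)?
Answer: 123501658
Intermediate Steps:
P(Z, d) = -49 + 7*d
B = 1274 (B = -49 + 7*189 = -49 + 1323 = 1274)
(11172 + B)*(-6918 + 16841) = (11172 + 1274)*(-6918 + 16841) = 12446*9923 = 123501658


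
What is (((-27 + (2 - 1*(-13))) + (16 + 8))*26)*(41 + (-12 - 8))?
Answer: 6552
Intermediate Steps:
(((-27 + (2 - 1*(-13))) + (16 + 8))*26)*(41 + (-12 - 8)) = (((-27 + (2 + 13)) + 24)*26)*(41 - 20) = (((-27 + 15) + 24)*26)*21 = ((-12 + 24)*26)*21 = (12*26)*21 = 312*21 = 6552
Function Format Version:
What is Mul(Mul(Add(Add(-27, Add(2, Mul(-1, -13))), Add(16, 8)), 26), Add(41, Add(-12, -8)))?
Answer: 6552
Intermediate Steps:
Mul(Mul(Add(Add(-27, Add(2, Mul(-1, -13))), Add(16, 8)), 26), Add(41, Add(-12, -8))) = Mul(Mul(Add(Add(-27, Add(2, 13)), 24), 26), Add(41, -20)) = Mul(Mul(Add(Add(-27, 15), 24), 26), 21) = Mul(Mul(Add(-12, 24), 26), 21) = Mul(Mul(12, 26), 21) = Mul(312, 21) = 6552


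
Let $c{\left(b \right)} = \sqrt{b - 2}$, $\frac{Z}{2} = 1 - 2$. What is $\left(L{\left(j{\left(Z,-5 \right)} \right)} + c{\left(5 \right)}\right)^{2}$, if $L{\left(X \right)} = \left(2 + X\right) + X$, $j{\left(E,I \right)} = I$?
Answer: $\left(8 - \sqrt{3}\right)^{2} \approx 39.287$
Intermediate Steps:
$Z = -2$ ($Z = 2 \left(1 - 2\right) = 2 \left(-1\right) = -2$)
$c{\left(b \right)} = \sqrt{-2 + b}$
$L{\left(X \right)} = 2 + 2 X$
$\left(L{\left(j{\left(Z,-5 \right)} \right)} + c{\left(5 \right)}\right)^{2} = \left(\left(2 + 2 \left(-5\right)\right) + \sqrt{-2 + 5}\right)^{2} = \left(\left(2 - 10\right) + \sqrt{3}\right)^{2} = \left(-8 + \sqrt{3}\right)^{2}$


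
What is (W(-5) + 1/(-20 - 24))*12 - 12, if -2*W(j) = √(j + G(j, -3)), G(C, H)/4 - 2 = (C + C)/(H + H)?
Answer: -135/11 - 2*√87 ≈ -30.927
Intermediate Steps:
G(C, H) = 8 + 4*C/H (G(C, H) = 8 + 4*((C + C)/(H + H)) = 8 + 4*((2*C)/((2*H))) = 8 + 4*((2*C)*(1/(2*H))) = 8 + 4*(C/H) = 8 + 4*C/H)
W(j) = -√(8 - j/3)/2 (W(j) = -√(j + (8 + 4*j/(-3)))/2 = -√(j + (8 + 4*j*(-⅓)))/2 = -√(j + (8 - 4*j/3))/2 = -√(8 - j/3)/2)
(W(-5) + 1/(-20 - 24))*12 - 12 = (-√(72 - 3*(-5))/6 + 1/(-20 - 24))*12 - 12 = (-√(72 + 15)/6 + 1/(-44))*12 - 12 = (-√87/6 - 1/44)*12 - 12 = (-1/44 - √87/6)*12 - 12 = (-3/11 - 2*√87) - 12 = -135/11 - 2*√87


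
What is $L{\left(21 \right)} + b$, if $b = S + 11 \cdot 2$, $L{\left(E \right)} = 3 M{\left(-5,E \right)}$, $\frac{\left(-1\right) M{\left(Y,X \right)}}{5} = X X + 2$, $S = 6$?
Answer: $-6617$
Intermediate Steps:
$M{\left(Y,X \right)} = -10 - 5 X^{2}$ ($M{\left(Y,X \right)} = - 5 \left(X X + 2\right) = - 5 \left(X^{2} + 2\right) = - 5 \left(2 + X^{2}\right) = -10 - 5 X^{2}$)
$L{\left(E \right)} = -30 - 15 E^{2}$ ($L{\left(E \right)} = 3 \left(-10 - 5 E^{2}\right) = -30 - 15 E^{2}$)
$b = 28$ ($b = 6 + 11 \cdot 2 = 6 + 22 = 28$)
$L{\left(21 \right)} + b = \left(-30 - 15 \cdot 21^{2}\right) + 28 = \left(-30 - 6615\right) + 28 = -6645 + 28 = -6617$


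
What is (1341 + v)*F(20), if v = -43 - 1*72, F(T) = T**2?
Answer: 490400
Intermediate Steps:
v = -115 (v = -43 - 72 = -115)
(1341 + v)*F(20) = (1341 - 115)*20**2 = 1226*400 = 490400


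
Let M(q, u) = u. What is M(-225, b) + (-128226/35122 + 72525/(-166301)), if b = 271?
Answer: 779495946793/2920411861 ≈ 266.91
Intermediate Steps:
M(-225, b) + (-128226/35122 + 72525/(-166301)) = 271 + (-128226/35122 + 72525/(-166301)) = 271 + (-128226*1/35122 + 72525*(-1/166301)) = 271 + (-64113/17561 - 72525/166301) = 271 - 11935667538/2920411861 = 779495946793/2920411861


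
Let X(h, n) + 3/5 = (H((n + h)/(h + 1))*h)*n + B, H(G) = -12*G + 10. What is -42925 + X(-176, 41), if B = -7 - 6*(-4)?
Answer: -1689417/35 ≈ -48269.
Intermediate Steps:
H(G) = 10 - 12*G
B = 17 (B = -7 + 24 = 17)
X(h, n) = 82/5 + h*n*(10 - 12*(h + n)/(1 + h)) (X(h, n) = -3/5 + (((10 - 12*(n + h)/(h + 1))*h)*n + 17) = -3/5 + (((10 - 12*(h + n)/(1 + h))*h)*n + 17) = -3/5 + ((h*(10 - 12*(h + n)/(1 + h)))*n + 17) = -3/5 + (h*n*(10 - 12*(h + n)/(1 + h)) + 17) = -3/5 + (17 + h*n*(10 - 12*(h + n)/(1 + h))) = 82/5 + h*n*(10 - 12*(h + n)/(1 + h)))
-42925 + X(-176, 41) = -42925 + 2*(41 + 41*(-176) + 5*(-176)*41*(5 - 1*(-176) - 6*41))/(5*(1 - 176)) = -42925 + (2/5)*(41 - 7216 + 5*(-176)*41*(5 + 176 - 246))/(-175) = -42925 + (2/5)*(-1/175)*(41 - 7216 + 5*(-176)*41*(-65)) = -42925 + (2/5)*(-1/175)*(41 - 7216 + 2345200) = -42925 + (2/5)*(-1/175)*2338025 = -42925 - 187042/35 = -1689417/35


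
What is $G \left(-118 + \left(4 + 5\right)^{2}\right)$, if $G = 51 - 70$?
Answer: $703$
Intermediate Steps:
$G = -19$ ($G = 51 - 70 = -19$)
$G \left(-118 + \left(4 + 5\right)^{2}\right) = - 19 \left(-118 + \left(4 + 5\right)^{2}\right) = - 19 \left(-118 + 9^{2}\right) = - 19 \left(-118 + 81\right) = \left(-19\right) \left(-37\right) = 703$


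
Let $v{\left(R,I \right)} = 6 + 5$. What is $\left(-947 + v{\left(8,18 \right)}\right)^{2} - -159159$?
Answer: $1035255$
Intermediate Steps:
$v{\left(R,I \right)} = 11$
$\left(-947 + v{\left(8,18 \right)}\right)^{2} - -159159 = \left(-947 + 11\right)^{2} - -159159 = \left(-936\right)^{2} + 159159 = 876096 + 159159 = 1035255$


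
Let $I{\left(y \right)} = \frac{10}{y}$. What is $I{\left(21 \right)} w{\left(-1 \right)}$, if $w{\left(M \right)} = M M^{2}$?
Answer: $- \frac{10}{21} \approx -0.47619$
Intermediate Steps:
$w{\left(M \right)} = M^{3}$
$I{\left(21 \right)} w{\left(-1 \right)} = \frac{10}{21} \left(-1\right)^{3} = 10 \cdot \frac{1}{21} \left(-1\right) = \frac{10}{21} \left(-1\right) = - \frac{10}{21}$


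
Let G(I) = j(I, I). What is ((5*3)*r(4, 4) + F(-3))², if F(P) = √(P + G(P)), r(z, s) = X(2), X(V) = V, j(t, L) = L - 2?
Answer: 892 + 120*I*√2 ≈ 892.0 + 169.71*I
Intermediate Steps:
j(t, L) = -2 + L
G(I) = -2 + I
r(z, s) = 2
F(P) = √(-2 + 2*P) (F(P) = √(P + (-2 + P)) = √(-2 + 2*P))
((5*3)*r(4, 4) + F(-3))² = ((5*3)*2 + √(-2 + 2*(-3)))² = (15*2 + √(-2 - 6))² = (30 + √(-8))² = (30 + 2*I*√2)²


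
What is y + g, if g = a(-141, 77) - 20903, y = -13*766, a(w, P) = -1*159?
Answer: -31020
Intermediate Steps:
a(w, P) = -159
y = -9958
g = -21062 (g = -159 - 20903 = -21062)
y + g = -9958 - 21062 = -31020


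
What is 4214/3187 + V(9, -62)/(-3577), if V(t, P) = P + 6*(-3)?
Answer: 15328438/11399899 ≈ 1.3446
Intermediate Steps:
V(t, P) = -18 + P (V(t, P) = P - 18 = -18 + P)
4214/3187 + V(9, -62)/(-3577) = 4214/3187 + (-18 - 62)/(-3577) = 4214*(1/3187) - 80*(-1/3577) = 4214/3187 + 80/3577 = 15328438/11399899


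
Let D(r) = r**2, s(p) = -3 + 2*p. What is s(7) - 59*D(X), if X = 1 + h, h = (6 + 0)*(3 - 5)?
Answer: -7128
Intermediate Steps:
h = -12 (h = 6*(-2) = -12)
X = -11 (X = 1 - 12 = -11)
s(7) - 59*D(X) = (-3 + 2*7) - 59*(-11)**2 = (-3 + 14) - 59*121 = 11 - 7139 = -7128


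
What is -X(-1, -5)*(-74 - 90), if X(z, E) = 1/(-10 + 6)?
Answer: -41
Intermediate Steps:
X(z, E) = -1/4 (X(z, E) = 1/(-4) = -1/4)
-X(-1, -5)*(-74 - 90) = -(-1)*(-74 - 90)/4 = -(-1)*(-164)/4 = -1*41 = -41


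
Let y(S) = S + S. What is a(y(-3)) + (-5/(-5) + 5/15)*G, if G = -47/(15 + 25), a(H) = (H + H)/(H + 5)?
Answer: 313/30 ≈ 10.433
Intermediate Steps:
y(S) = 2*S
a(H) = 2*H/(5 + H) (a(H) = (2*H)/(5 + H) = 2*H/(5 + H))
G = -47/40 ≈ -1.1750
a(y(-3)) + (-5/(-5) + 5/15)*G = 2*(2*(-3))/(5 + 2*(-3)) + (-5/(-5) + 5/15)*(-47/40) = 2*(-6)/(5 - 6) + (-5*(-⅕) + 5*(1/15))*(-47/40) = 2*(-6)/(-1) + (1 + ⅓)*(-47/40) = 2*(-6)*(-1) + (4/3)*(-47/40) = 12 - 47/30 = 313/30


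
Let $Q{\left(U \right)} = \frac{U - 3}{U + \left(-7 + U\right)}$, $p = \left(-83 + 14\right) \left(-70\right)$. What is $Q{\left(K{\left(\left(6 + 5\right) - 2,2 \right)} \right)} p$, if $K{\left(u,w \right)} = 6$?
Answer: $2898$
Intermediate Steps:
$p = 4830$ ($p = \left(-69\right) \left(-70\right) = 4830$)
$Q{\left(U \right)} = \frac{-3 + U}{-7 + 2 U}$
$Q{\left(K{\left(\left(6 + 5\right) - 2,2 \right)} \right)} p = \frac{-3 + 6}{-7 + 2 \cdot 6} \cdot 4830 = \frac{1}{-7 + 12} \cdot 3 \cdot 4830 = \frac{1}{5} \cdot 3 \cdot 4830 = \frac{3}{5} \cdot 4830 = 2898$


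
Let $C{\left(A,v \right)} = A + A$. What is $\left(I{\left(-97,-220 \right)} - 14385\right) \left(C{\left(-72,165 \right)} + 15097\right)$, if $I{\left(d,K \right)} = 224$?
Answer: $-211749433$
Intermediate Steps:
$C{\left(A,v \right)} = 2 A$
$\left(I{\left(-97,-220 \right)} - 14385\right) \left(C{\left(-72,165 \right)} + 15097\right) = \left(224 - 14385\right) \left(2 \left(-72\right) + 15097\right) = - 14161 \left(-144 + 15097\right) = \left(-14161\right) 14953 = -211749433$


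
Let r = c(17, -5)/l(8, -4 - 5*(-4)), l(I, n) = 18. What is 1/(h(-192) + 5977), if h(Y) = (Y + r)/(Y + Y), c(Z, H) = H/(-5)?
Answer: 6912/41316479 ≈ 0.00016729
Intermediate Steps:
c(Z, H) = -H/5 (c(Z, H) = H*(-1/5) = -H/5)
r = 1/18 (r = -1/5*(-5)/18 = 1*(1/18) = 1/18 ≈ 0.055556)
h(Y) = (1/18 + Y)/(2*Y) (h(Y) = (Y + 1/18)/(Y + Y) = (1/18 + Y)/((2*Y)) = (1/18 + Y)*(1/(2*Y)) = (1/18 + Y)/(2*Y))
1/(h(-192) + 5977) = 1/((1/36)*(1 + 18*(-192))/(-192) + 5977) = 1/((1/36)*(-1/192)*(1 - 3456) + 5977) = 1/((1/36)*(-1/192)*(-3455) + 5977) = 1/(3455/6912 + 5977) = 1/(41316479/6912) = 6912/41316479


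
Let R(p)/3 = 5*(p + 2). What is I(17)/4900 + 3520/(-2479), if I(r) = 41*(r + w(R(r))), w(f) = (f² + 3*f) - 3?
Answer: 4163352033/6073550 ≈ 685.49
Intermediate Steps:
R(p) = 30 + 15*p (R(p) = 3*(5*(p + 2)) = 3*(5*(2 + p)) = 3*(10 + 5*p) = 30 + 15*p)
w(f) = -3 + f² + 3*f
I(r) = 3567 + 41*(30 + 15*r)² + 1886*r (I(r) = 41*(r + (-3 + (30 + 15*r)² + 3*(30 + 15*r))) = 41*(r + (-3 + (30 + 15*r)² + (90 + 45*r))) = 41*(r + (87 + (30 + 15*r)² + 45*r)) = 41*(87 + (30 + 15*r)² + 46*r) = 3567 + 41*(30 + 15*r)² + 1886*r)
I(17)/4900 + 3520/(-2479) = (40467 + 9225*17² + 38786*17)/4900 + 3520/(-2479) = (40467 + 9225*289 + 659362)*(1/4900) + 3520*(-1/2479) = (40467 + 2666025 + 659362)*(1/4900) - 3520/2479 = 3365854*(1/4900) - 3520/2479 = 1682927/2450 - 3520/2479 = 4163352033/6073550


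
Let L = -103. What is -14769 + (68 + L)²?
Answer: -13544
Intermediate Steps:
-14769 + (68 + L)² = -14769 + (68 - 103)² = -14769 + (-35)² = -14769 + 1225 = -13544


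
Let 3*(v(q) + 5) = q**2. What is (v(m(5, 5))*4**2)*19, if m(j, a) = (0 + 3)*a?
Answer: 21280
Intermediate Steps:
m(j, a) = 3*a
v(q) = -5 + q**2/3
(v(m(5, 5))*4**2)*19 = ((-5 + (3*5)**2/3)*4**2)*19 = ((-5 + (1/3)*15**2)*16)*19 = ((-5 + (1/3)*225)*16)*19 = ((-5 + 75)*16)*19 = (70*16)*19 = 1120*19 = 21280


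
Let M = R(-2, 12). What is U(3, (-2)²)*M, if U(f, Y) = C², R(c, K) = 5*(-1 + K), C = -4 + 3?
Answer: 55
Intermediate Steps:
C = -1
R(c, K) = -5 + 5*K
M = 55 (M = -5 + 5*12 = -5 + 60 = 55)
U(f, Y) = 1 (U(f, Y) = (-1)² = 1)
U(3, (-2)²)*M = 1*55 = 55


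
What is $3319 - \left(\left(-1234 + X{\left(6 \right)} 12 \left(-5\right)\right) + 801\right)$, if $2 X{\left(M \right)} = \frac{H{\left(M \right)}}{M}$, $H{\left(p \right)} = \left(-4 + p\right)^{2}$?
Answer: $3772$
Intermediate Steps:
$X{\left(M \right)} = \frac{\left(-4 + M\right)^{2}}{2 M}$ ($X{\left(M \right)} = \frac{\left(-4 + M\right)^{2} \frac{1}{M}}{2} = \frac{\frac{1}{M} \left(-4 + M\right)^{2}}{2} = \frac{\left(-4 + M\right)^{2}}{2 M}$)
$3319 - \left(\left(-1234 + X{\left(6 \right)} 12 \left(-5\right)\right) + 801\right) = 3319 - \left(\left(-1234 + \frac{\left(-4 + 6\right)^{2}}{2 \cdot 6} \cdot 12 \left(-5\right)\right) + 801\right) = 3319 - \left(\left(-1234 + \frac{1}{2} \cdot \frac{1}{6} \cdot 2^{2} \cdot 12 \left(-5\right)\right) + 801\right) = 3319 - \left(\left(-1234 + \frac{1}{2} \cdot \frac{1}{6} \cdot 4 \cdot 12 \left(-5\right)\right) + 801\right) = 3319 - \left(\left(-1234 + \frac{1}{3} \cdot 12 \left(-5\right)\right) + 801\right) = 3319 - \left(\left(-1234 + 4 \left(-5\right)\right) + 801\right) = 3319 - \left(\left(-1234 - 20\right) + 801\right) = 3319 - \left(-1254 + 801\right) = 3319 - -453 = 3319 + 453 = 3772$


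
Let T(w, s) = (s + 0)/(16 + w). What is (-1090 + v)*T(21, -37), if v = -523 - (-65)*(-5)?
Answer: 1938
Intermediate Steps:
v = -848 (v = -523 - 1*325 = -523 - 325 = -848)
T(w, s) = s/(16 + w)
(-1090 + v)*T(21, -37) = (-1090 - 848)*(-37/(16 + 21)) = -(-71706)/37 = -1938*(-1) = 1938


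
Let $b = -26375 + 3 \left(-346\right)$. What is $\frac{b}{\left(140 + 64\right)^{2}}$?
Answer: $- \frac{27413}{41616} \approx -0.65871$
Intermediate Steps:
$b = -27413$ ($b = -26375 - 1038 = -27413$)
$\frac{b}{\left(140 + 64\right)^{2}} = - \frac{27413}{\left(140 + 64\right)^{2}} = - \frac{27413}{204^{2}} = - \frac{27413}{41616}$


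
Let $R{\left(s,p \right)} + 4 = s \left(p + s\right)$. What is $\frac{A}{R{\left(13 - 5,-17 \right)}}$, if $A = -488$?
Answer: $\frac{122}{19} \approx 6.4211$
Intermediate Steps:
$R{\left(s,p \right)} = -4 + s \left(p + s\right)$
$\frac{A}{R{\left(13 - 5,-17 \right)}} = - \frac{488}{-4 + \left(13 - 5\right)^{2} - 17 \left(13 - 5\right)} = - \frac{488}{-4 + 8^{2} - 136} = - \frac{488}{-4 + 64 - 136} = - \frac{488}{-76} = \left(-488\right) \left(- \frac{1}{76}\right) = \frac{122}{19}$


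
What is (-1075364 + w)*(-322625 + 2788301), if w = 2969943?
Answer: 4671417970404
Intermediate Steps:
(-1075364 + w)*(-322625 + 2788301) = (-1075364 + 2969943)*(-322625 + 2788301) = 1894579*2465676 = 4671417970404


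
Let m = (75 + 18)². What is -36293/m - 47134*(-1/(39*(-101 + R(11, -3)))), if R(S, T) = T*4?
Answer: -189201739/12705381 ≈ -14.891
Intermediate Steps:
R(S, T) = 4*T
m = 8649 (m = 93² = 8649)
-36293/m - 47134*(-1/(39*(-101 + R(11, -3)))) = -36293/8649 - 47134*(-1/(39*(-101 + 4*(-3)))) = -36293*1/8649 - 47134*(-1/(39*(-101 - 12))) = -36293/8649 - 47134/((-39*(-113))) = -36293/8649 - 47134/4407 = -189201739/12705381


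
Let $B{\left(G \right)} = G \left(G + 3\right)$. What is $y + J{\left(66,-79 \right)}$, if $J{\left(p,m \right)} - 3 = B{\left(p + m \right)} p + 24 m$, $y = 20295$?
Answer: $26982$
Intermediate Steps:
$B{\left(G \right)} = G \left(3 + G\right)$
$J{\left(p,m \right)} = 3 + 24 m + p \left(m + p\right) \left(3 + m + p\right)$ ($J{\left(p,m \right)} = 3 + \left(\left(p + m\right) \left(3 + \left(p + m\right)\right) p + 24 m\right) = 3 + \left(\left(m + p\right) \left(3 + \left(m + p\right)\right) p + 24 m\right) = 3 + \left(\left(m + p\right) \left(3 + m + p\right) p + 24 m\right) = 3 + \left(p \left(m + p\right) \left(3 + m + p\right) + 24 m\right) = 3 + \left(24 m + p \left(m + p\right) \left(3 + m + p\right)\right) = 3 + 24 m + p \left(m + p\right) \left(3 + m + p\right)$)
$y + J{\left(66,-79 \right)} = 20295 + \left(3 + 24 \left(-79\right) + 66 \left(-79 + 66\right) \left(3 - 79 + 66\right)\right) = 20295 + \left(3 - 1896 + 66 \left(-13\right) \left(-10\right)\right) = 20295 + \left(3 - 1896 + 8580\right) = 20295 + 6687 = 26982$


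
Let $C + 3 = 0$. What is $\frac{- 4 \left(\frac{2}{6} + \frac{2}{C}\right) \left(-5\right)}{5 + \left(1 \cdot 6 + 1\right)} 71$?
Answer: $- \frac{355}{9} \approx -39.444$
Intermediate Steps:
$C = -3$ ($C = -3 + 0 = -3$)
$\frac{- 4 \left(\frac{2}{6} + \frac{2}{C}\right) \left(-5\right)}{5 + \left(1 \cdot 6 + 1\right)} 71 = \frac{- 4 \left(\frac{2}{6} + \frac{2}{-3}\right) \left(-5\right)}{5 + \left(1 \cdot 6 + 1\right)} 71 = \frac{- 4 \left(2 \cdot \frac{1}{6} + 2 \left(- \frac{1}{3}\right)\right) \left(-5\right)}{5 + \left(6 + 1\right)} 71 = \frac{- 4 \left(\frac{1}{3} - \frac{2}{3}\right) \left(-5\right)}{5 + 7} \cdot 71 = \frac{\left(-4\right) \left(- \frac{1}{3}\right) \left(-5\right)}{12} \cdot 71 = \frac{4}{3} \left(-5\right) \frac{1}{12} \cdot 71 = \left(- \frac{20}{3}\right) \frac{1}{12} \cdot 71 = \left(- \frac{5}{9}\right) 71 = - \frac{355}{9}$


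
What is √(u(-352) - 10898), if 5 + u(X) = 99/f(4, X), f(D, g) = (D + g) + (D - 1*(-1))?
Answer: 2*I*√6544699/49 ≈ 104.42*I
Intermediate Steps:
f(D, g) = 1 + g + 2*D (f(D, g) = (D + g) + (D + 1) = (D + g) + (1 + D) = 1 + g + 2*D)
u(X) = -5 + 99/(9 + X) (u(X) = -5 + 99/(1 + X + 2*4) = -5 + 99/(1 + X + 8) = -5 + 99/(9 + X))
√(u(-352) - 10898) = √((54 - 5*(-352))/(9 - 352) - 10898) = √((54 + 1760)/(-343) - 10898) = √(-1/343*1814 - 10898) = √(-1814/343 - 10898) = √(-3739828/343) = 2*I*√6544699/49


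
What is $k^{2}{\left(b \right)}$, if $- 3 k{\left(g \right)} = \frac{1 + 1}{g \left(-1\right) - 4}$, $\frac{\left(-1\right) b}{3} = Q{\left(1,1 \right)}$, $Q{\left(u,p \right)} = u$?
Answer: $\frac{4}{9} \approx 0.44444$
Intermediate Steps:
$b = -3$ ($b = \left(-3\right) 1 = -3$)
$k{\left(g \right)} = - \frac{2}{3 \left(-4 - g\right)}$ ($k{\left(g \right)} = - \frac{\left(1 + 1\right) \frac{1}{g \left(-1\right) - 4}}{3} = - \frac{2 \frac{1}{- g - 4}}{3} = - \frac{2 \frac{1}{-4 - g}}{3} = - \frac{2}{3 \left(-4 - g\right)}$)
$k^{2}{\left(b \right)} = \left(\frac{2}{3 \left(4 - 3\right)}\right)^{2} = \left(\frac{2}{3 \cdot 1}\right)^{2} = \left(\frac{2}{3} \cdot 1\right)^{2} = \left(\frac{2}{3}\right)^{2} = \frac{4}{9}$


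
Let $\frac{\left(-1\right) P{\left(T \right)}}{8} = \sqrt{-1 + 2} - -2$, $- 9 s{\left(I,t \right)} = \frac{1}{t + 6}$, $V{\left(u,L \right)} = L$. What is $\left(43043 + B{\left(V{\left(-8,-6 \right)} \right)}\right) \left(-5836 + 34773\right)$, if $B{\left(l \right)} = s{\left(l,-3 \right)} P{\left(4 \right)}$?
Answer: $\frac{11210049115}{9} \approx 1.2456 \cdot 10^{9}$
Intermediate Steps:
$s{\left(I,t \right)} = - \frac{1}{9 \left(6 + t\right)}$ ($s{\left(I,t \right)} = - \frac{1}{9 \left(t + 6\right)} = - \frac{1}{9 \left(6 + t\right)}$)
$P{\left(T \right)} = -24$ ($P{\left(T \right)} = - 8 \left(\sqrt{-1 + 2} - -2\right) = - 8 \left(\sqrt{1} + 2\right) = - 8 \left(1 + 2\right) = \left(-8\right) 3 = -24$)
$B{\left(l \right)} = \frac{8}{9}$ ($B{\left(l \right)} = - \frac{1}{54 + 9 \left(-3\right)} \left(-24\right) = - \frac{1}{54 - 27} \left(-24\right) = - \frac{1}{27} \left(-24\right) = \left(-1\right) \frac{1}{27} \left(-24\right) = \left(- \frac{1}{27}\right) \left(-24\right) = \frac{8}{9}$)
$\left(43043 + B{\left(V{\left(-8,-6 \right)} \right)}\right) \left(-5836 + 34773\right) = \left(43043 + \frac{8}{9}\right) \left(-5836 + 34773\right) = \frac{387395}{9} \cdot 28937 = \frac{11210049115}{9}$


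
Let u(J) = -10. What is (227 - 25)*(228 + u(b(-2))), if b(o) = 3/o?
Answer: 44036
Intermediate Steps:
(227 - 25)*(228 + u(b(-2))) = (227 - 25)*(228 - 10) = 202*218 = 44036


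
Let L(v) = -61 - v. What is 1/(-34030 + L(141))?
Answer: -1/34232 ≈ -2.9212e-5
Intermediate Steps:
1/(-34030 + L(141)) = 1/(-34030 + (-61 - 1*141)) = 1/(-34030 + (-61 - 141)) = 1/(-34030 - 202) = 1/(-34232) = -1/34232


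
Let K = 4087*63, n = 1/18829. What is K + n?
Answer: 4848109750/18829 ≈ 2.5748e+5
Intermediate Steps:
n = 1/18829 ≈ 5.3110e-5
K = 257481
K + n = 257481 + 1/18829 = 4848109750/18829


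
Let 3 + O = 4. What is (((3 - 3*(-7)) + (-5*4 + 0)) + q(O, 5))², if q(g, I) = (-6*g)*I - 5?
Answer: 961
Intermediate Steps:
O = 1 (O = -3 + 4 = 1)
q(g, I) = -5 - 6*I*g (q(g, I) = -6*I*g - 5 = -5 - 6*I*g)
(((3 - 3*(-7)) + (-5*4 + 0)) + q(O, 5))² = (((3 - 3*(-7)) + (-5*4 + 0)) + (-5 - 6*5*1))² = (((3 + 21) + (-20 + 0)) + (-5 - 30))² = ((24 - 20) - 35)² = (4 - 35)² = (-31)² = 961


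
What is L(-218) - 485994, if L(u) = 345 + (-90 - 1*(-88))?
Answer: -485651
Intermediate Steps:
L(u) = 343 (L(u) = 345 + (-90 + 88) = 345 - 2 = 343)
L(-218) - 485994 = 343 - 485994 = -485651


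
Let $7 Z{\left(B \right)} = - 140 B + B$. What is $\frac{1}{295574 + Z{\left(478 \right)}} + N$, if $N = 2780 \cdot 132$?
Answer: $\frac{734865288967}{2002576} \approx 3.6696 \cdot 10^{5}$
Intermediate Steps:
$Z{\left(B \right)} = - \frac{139 B}{7}$ ($Z{\left(B \right)} = \frac{- 140 B + B}{7} = \frac{\left(-139\right) B}{7} = - \frac{139 B}{7}$)
$N = 366960$
$\frac{1}{295574 + Z{\left(478 \right)}} + N = \frac{1}{295574 - \frac{66442}{7}} + 366960 = \frac{1}{\frac{2002576}{7}} + 366960 = \frac{7}{2002576} + 366960 = \frac{734865288967}{2002576}$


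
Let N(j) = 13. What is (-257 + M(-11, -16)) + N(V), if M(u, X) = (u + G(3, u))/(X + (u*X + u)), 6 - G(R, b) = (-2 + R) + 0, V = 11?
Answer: -36362/149 ≈ -244.04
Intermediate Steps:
G(R, b) = 8 - R (G(R, b) = 6 - ((-2 + R) + 0) = 6 - (-2 + R) = 6 + (2 - R) = 8 - R)
M(u, X) = (5 + u)/(X + u + X*u) (M(u, X) = (u + (8 - 1*3))/(X + (u*X + u)) = (u + (8 - 3))/(X + (X*u + u)) = (u + 5)/(X + (u + X*u)) = (5 + u)/(X + u + X*u))
(-257 + M(-11, -16)) + N(V) = (-257 + (5 - 11)/(-16 - 11 - 16*(-11))) + 13 = (-257 - 6/(-16 - 11 + 176)) + 13 = (-257 - 6/149) + 13 = -38299/149 + 13 = -36362/149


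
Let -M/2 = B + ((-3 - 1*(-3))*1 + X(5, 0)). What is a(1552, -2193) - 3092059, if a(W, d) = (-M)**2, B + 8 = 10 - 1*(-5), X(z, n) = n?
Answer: -3091863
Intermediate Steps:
B = 7 (B = -8 + (10 - 1*(-5)) = -8 + (10 + 5) = -8 + 15 = 7)
M = -14 (M = -2*(7 + ((-3 - 1*(-3))*1 + 0)) = -2*(7 + ((-3 + 3)*1 + 0)) = -2*(7 + (0*1 + 0)) = -2*(7 + (0 + 0)) = -2*(7 + 0) = -2*7 = -14)
a(W, d) = 196 (a(W, d) = (-1*(-14))**2 = 14**2 = 196)
a(1552, -2193) - 3092059 = 196 - 3092059 = -3091863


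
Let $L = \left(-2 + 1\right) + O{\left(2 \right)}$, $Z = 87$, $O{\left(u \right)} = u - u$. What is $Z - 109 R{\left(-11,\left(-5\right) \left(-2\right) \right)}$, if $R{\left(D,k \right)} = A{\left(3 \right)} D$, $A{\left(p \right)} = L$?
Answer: $-1112$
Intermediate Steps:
$O{\left(u \right)} = 0$
$L = -1$ ($L = \left(-2 + 1\right) + 0 = -1 + 0 = -1$)
$A{\left(p \right)} = -1$
$R{\left(D,k \right)} = - D$
$Z - 109 R{\left(-11,\left(-5\right) \left(-2\right) \right)} = 87 - 109 \left(\left(-1\right) \left(-11\right)\right) = 87 - 1199 = -1112$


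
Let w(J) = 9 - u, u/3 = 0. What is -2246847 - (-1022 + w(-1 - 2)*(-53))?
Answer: -2245348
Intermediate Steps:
u = 0 (u = 3*0 = 0)
w(J) = 9 (w(J) = 9 - 1*0 = 9 + 0 = 9)
-2246847 - (-1022 + w(-1 - 2)*(-53)) = -2246847 - (-1022 + 9*(-53)) = -2246847 - (-1022 - 477) = -2246847 - 1*(-1499) = -2246847 + 1499 = -2245348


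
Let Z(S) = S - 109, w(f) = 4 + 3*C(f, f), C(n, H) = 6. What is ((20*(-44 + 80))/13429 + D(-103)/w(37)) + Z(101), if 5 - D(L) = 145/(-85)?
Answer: -19189691/2511223 ≈ -7.6416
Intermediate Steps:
w(f) = 22 (w(f) = 4 + 3*6 = 4 + 18 = 22)
D(L) = 114/17 (D(L) = 5 - 145/(-85) = 5 - 145*(-1)/85 = 5 - 1*(-29/17) = 5 + 29/17 = 114/17)
Z(S) = -109 + S
((20*(-44 + 80))/13429 + D(-103)/w(37)) + Z(101) = ((20*(-44 + 80))/13429 + (114/17)/22) + (-109 + 101) = ((20*36)*(1/13429) + (114/17)*(1/22)) - 8 = (720*(1/13429) + 57/187) - 8 = (720/13429 + 57/187) - 8 = 900093/2511223 - 8 = -19189691/2511223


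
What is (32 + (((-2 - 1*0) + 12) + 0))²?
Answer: 1764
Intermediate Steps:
(32 + (((-2 - 1*0) + 12) + 0))² = (32 + (((-2 + 0) + 12) + 0))² = (32 + ((-2 + 12) + 0))² = (32 + (10 + 0))² = (32 + 10)² = 42² = 1764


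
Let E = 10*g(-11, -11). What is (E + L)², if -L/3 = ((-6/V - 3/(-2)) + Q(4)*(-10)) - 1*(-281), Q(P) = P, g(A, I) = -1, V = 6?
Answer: 2157961/4 ≈ 5.3949e+5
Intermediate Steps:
E = -10 (E = 10*(-1) = -10)
L = -1449/2 (L = -3*(((-6/6 - 3/(-2)) + 4*(-10)) - 1*(-281)) = -3*(((-6*⅙ - 3*(-½)) - 40) + 281) = -3*(((-1 + 3/2) - 40) + 281) = -3*((½ - 40) + 281) = -3*(-79/2 + 281) = -3*483/2 = -1449/2 ≈ -724.50)
(E + L)² = (-10 - 1449/2)² = (-1469/2)² = 2157961/4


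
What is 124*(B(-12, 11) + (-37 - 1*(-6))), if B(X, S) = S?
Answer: -2480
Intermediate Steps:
124*(B(-12, 11) + (-37 - 1*(-6))) = 124*(11 + (-37 - 1*(-6))) = 124*(11 + (-37 + 6)) = 124*(11 - 31) = 124*(-20) = -2480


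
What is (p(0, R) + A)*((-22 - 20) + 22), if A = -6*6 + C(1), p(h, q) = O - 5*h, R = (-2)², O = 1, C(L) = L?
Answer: 680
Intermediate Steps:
R = 4
p(h, q) = 1 - 5*h
A = -35 (A = -6*6 + 1 = -36 + 1 = -35)
(p(0, R) + A)*((-22 - 20) + 22) = ((1 - 5*0) - 35)*((-22 - 20) + 22) = ((1 + 0) - 35)*(-42 + 22) = (1 - 35)*(-20) = -34*(-20) = 680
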